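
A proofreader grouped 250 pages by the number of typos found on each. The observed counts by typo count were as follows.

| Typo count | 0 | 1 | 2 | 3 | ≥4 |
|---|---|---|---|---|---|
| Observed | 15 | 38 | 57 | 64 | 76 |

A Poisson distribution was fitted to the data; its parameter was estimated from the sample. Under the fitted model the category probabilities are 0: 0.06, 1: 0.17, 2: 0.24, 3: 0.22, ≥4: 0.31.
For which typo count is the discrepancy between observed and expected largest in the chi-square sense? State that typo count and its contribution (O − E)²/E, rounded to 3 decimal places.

3, 1.473

Expected counts E_i = n·p_i: 250×0.06 = 15, 250×0.17 = 42.5, 250×0.24 = 60, 250×0.22 = 55, 250×0.31 = 77.5.
0: (15 − 15)²/15 = 0/15 = 0.0000
1: (38 − 42.5)²/42.5 = 20.25/42.5 = 0.4765
2: (57 − 60)²/60 = 9/60 = 0.1500
3: (64 − 55)²/55 = 81/55 = 1.4727
≥4: (76 − 77.5)²/77.5 = 2.25/77.5 = 0.0290
The largest term is for 3: 1.473.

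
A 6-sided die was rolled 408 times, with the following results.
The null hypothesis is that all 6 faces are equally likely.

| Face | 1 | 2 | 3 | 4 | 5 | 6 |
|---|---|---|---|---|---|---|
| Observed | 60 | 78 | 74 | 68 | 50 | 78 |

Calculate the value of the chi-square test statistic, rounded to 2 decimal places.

9.18

Under H₀ each category has probability 1/6, so each expected count is 408/6 = 68.
cat         O        E   (O−E)²/E
1          60       68      0.941
2          78       68      1.471
3          74       68      0.529
4          68       68      0.000
5          50       68      4.765
6          78       68      1.471
Sum = 9.18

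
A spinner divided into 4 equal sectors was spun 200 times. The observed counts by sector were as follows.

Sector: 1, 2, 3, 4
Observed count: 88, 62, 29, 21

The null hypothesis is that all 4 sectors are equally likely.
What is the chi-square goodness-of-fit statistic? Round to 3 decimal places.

57.400

Under H₀ each category has probability 1/4, so each expected count is 200/4 = 50.
1: (88 − 50)²/50 = 1444/50 = 28.8800
2: (62 − 50)²/50 = 144/50 = 2.8800
3: (29 − 50)²/50 = 441/50 = 8.8200
4: (21 − 50)²/50 = 841/50 = 16.8200
Sum = 57.400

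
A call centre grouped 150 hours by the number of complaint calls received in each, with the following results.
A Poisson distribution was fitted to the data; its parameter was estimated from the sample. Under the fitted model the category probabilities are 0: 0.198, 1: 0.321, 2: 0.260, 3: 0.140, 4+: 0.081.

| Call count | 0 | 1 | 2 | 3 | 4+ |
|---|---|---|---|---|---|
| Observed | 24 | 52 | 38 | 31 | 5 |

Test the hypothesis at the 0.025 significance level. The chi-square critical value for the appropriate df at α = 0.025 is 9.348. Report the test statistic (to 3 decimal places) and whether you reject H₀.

10.397; reject

Expected counts E_i = n·p_i: 150×0.198 = 29.7, 150×0.321 = 48.15, 150×0.260 = 39, 150×0.140 = 21, 150×0.081 = 12.15.
cat         O        E   (O−E)²/E
0          24     29.7     1.0939
1          52    48.15     0.3078
2          38       39     0.0256
3          31       21     4.7619
4+          5    12.15     4.2076
Sum = 10.397
df = 3. Since 10.397 > 9.348, we reject H₀.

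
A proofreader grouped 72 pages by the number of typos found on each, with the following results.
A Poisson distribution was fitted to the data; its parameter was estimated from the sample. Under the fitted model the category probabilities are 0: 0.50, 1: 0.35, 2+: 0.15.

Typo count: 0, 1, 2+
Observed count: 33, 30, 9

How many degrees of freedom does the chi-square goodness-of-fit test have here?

1

There are k = 3 categories and 1 parameter estimated from the data, so df = 3 − 1 − 1 = 1.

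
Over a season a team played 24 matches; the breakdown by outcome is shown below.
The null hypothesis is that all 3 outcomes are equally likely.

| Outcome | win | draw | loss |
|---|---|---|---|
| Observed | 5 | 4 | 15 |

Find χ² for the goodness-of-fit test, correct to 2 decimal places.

9.25

Under H₀ each category has probability 1/3, so each expected count is 24/3 = 8.
cat         O        E   (O−E)²/E
win         5        8      1.125
draw        4        8      2.000
loss       15        8      6.125
Sum = 9.25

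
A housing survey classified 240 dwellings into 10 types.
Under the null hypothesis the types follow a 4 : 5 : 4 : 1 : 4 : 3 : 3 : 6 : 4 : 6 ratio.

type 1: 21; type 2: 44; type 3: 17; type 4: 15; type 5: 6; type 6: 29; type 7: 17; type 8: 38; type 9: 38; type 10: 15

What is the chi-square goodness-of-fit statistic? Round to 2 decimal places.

63.26

Ratio total = 40. Expected counts: 240×4/40 = 24, 240×5/40 = 30, 240×4/40 = 24, 240×1/40 = 6, 240×4/40 = 24, 240×3/40 = 18, 240×3/40 = 18, 240×6/40 = 36, 240×4/40 = 24, 240×6/40 = 36.
cat          O        E   (O−E)²/E
type 1      21       24      0.375
type 2      44       30      6.533
type 3      17       24      2.042
type 4      15        6     13.500
type 5       6       24     13.500
type 6      29       18      6.722
type 7      17       18      0.056
type 8      38       36      0.111
type 9      38       24      8.167
type 10     15       36     12.250
Sum = 63.26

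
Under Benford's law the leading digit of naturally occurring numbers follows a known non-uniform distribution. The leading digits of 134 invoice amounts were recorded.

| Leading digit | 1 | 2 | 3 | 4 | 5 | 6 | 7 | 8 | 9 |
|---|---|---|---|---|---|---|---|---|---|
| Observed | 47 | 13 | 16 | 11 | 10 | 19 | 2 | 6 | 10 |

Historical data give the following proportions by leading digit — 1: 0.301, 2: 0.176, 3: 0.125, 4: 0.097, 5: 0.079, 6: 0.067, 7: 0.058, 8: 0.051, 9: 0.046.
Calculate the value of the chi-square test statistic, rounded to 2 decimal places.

Expected counts E_i = n·p_i: 134×0.301 = 40.334, 134×0.176 = 23.584, 134×0.125 = 16.75, 134×0.097 = 12.998, 134×0.079 = 10.586, 134×0.067 = 8.978, 134×0.058 = 7.772, 134×0.051 = 6.834, 134×0.046 = 6.164.
1: (47 − 40.334)²/40.334 = 44.435556/40.334 = 1.102
2: (13 − 23.584)²/23.584 = 112.021056/23.584 = 4.750
3: (16 − 16.75)²/16.75 = 0.5625/16.75 = 0.034
4: (11 − 12.998)²/12.998 = 3.992004/12.998 = 0.307
5: (10 − 10.586)²/10.586 = 0.343396/10.586 = 0.032
6: (19 − 8.978)²/8.978 = 100.440484/8.978 = 11.187
7: (2 − 7.772)²/7.772 = 33.315984/7.772 = 4.287
8: (6 − 6.834)²/6.834 = 0.695556/6.834 = 0.102
9: (10 − 6.164)²/6.164 = 14.714896/6.164 = 2.387
Sum = 24.19

24.19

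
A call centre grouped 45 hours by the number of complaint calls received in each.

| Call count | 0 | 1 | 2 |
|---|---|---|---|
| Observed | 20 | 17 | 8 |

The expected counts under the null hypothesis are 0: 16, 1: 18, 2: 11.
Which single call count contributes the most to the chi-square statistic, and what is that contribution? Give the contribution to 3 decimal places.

cat         O        E   (O−E)²/E
0          20       16     1.0000
1          17       18     0.0556
2           8       11     0.8182
The largest term is for 0: 1.000.

0, 1.000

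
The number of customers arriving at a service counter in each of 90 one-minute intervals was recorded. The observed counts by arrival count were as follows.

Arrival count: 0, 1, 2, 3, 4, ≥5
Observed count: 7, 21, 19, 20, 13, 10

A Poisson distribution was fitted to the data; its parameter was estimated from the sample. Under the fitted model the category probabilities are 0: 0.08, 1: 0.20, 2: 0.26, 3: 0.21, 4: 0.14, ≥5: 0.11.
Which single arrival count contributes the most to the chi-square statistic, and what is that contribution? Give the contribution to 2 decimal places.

2, 0.83

Expected counts E_i = n·p_i: 90×0.08 = 7.2, 90×0.20 = 18, 90×0.26 = 23.4, 90×0.21 = 18.9, 90×0.14 = 12.6, 90×0.11 = 9.9.
χ² = (7−7.2)²/7.2 + (21−18)²/18 + (19−23.4)²/23.4 + (20−18.9)²/18.9 + (13−12.6)²/12.6 + (10−9.9)²/9.9
   = 0.006 + 0.500 + 0.827 + 0.064 + 0.013 + 0.001
The largest term is for 2: 0.83.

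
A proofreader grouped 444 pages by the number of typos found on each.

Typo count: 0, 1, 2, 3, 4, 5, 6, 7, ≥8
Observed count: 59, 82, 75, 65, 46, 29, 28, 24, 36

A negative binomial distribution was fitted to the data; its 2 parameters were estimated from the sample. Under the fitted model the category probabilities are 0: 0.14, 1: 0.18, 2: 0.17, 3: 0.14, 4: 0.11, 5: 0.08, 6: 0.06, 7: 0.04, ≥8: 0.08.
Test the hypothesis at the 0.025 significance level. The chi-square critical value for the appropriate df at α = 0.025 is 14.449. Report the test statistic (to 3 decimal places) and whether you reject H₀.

Expected counts E_i = n·p_i: 444×0.14 = 62.16, 444×0.18 = 79.92, 444×0.17 = 75.48, 444×0.14 = 62.16, 444×0.11 = 48.84, 444×0.08 = 35.52, 444×0.06 = 26.64, 444×0.04 = 17.76, 444×0.08 = 35.52.
0: (59 − 62.16)²/62.16 = 9.9856/62.16 = 0.1606
1: (82 − 79.92)²/79.92 = 4.3264/79.92 = 0.0541
2: (75 − 75.48)²/75.48 = 0.2304/75.48 = 0.0031
3: (65 − 62.16)²/62.16 = 8.0656/62.16 = 0.1298
4: (46 − 48.84)²/48.84 = 8.0656/48.84 = 0.1651
5: (29 − 35.52)²/35.52 = 42.5104/35.52 = 1.1968
6: (28 − 26.64)²/26.64 = 1.8496/26.64 = 0.0694
7: (24 − 17.76)²/17.76 = 38.9376/17.76 = 2.1924
≥8: (36 − 35.52)²/35.52 = 0.2304/35.52 = 0.0065
Sum = 3.978
df = 6. Since 3.978 < 14.449, we do not reject H₀.

3.978; do not reject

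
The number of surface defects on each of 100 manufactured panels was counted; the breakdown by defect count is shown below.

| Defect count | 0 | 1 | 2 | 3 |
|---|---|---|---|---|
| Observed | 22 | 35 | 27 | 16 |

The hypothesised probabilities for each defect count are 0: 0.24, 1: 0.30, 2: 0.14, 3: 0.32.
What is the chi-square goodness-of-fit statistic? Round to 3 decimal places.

21.071

Expected counts E_i = n·p_i: 100×0.24 = 24, 100×0.30 = 30, 100×0.14 = 14, 100×0.32 = 32.
0: (22 − 24)²/24 = 4/24 = 0.1667
1: (35 − 30)²/30 = 25/30 = 0.8333
2: (27 − 14)²/14 = 169/14 = 12.0714
3: (16 − 32)²/32 = 256/32 = 8.0000
Sum = 21.071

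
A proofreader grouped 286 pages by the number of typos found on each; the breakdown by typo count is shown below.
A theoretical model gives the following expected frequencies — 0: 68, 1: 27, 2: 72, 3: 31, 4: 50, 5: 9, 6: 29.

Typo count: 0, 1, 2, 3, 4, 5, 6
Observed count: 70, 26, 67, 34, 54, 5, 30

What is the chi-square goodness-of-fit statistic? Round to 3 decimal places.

2.866

0: (70 − 68)²/68 = 4/68 = 0.0588
1: (26 − 27)²/27 = 1/27 = 0.0370
2: (67 − 72)²/72 = 25/72 = 0.3472
3: (34 − 31)²/31 = 9/31 = 0.2903
4: (54 − 50)²/50 = 16/50 = 0.3200
5: (5 − 9)²/9 = 16/9 = 1.7778
6: (30 − 29)²/29 = 1/29 = 0.0345
Sum = 2.866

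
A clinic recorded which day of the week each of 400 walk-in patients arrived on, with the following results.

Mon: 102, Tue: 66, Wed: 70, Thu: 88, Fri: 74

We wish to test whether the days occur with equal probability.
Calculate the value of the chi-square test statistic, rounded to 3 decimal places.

11.000

Under H₀ each category has probability 1/5, so each expected count is 400/5 = 80.
Mon: (102 − 80)²/80 = 484/80 = 6.0500
Tue: (66 − 80)²/80 = 196/80 = 2.4500
Wed: (70 − 80)²/80 = 100/80 = 1.2500
Thu: (88 − 80)²/80 = 64/80 = 0.8000
Fri: (74 − 80)²/80 = 36/80 = 0.4500
Sum = 11.000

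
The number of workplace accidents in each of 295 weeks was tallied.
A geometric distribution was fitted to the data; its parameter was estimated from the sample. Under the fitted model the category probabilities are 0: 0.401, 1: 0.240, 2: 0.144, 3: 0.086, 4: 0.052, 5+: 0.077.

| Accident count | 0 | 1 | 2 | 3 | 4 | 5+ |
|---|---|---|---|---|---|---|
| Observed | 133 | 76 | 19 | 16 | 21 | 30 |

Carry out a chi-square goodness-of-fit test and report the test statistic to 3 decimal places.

23.073

Expected counts E_i = n·p_i: 295×0.401 = 118.295, 295×0.240 = 70.8, 295×0.144 = 42.48, 295×0.086 = 25.37, 295×0.052 = 15.34, 295×0.077 = 22.715.
χ² = (133−118.295)²/118.295 + (76−70.8)²/70.8 + (19−42.48)²/42.48 + (16−25.37)²/25.37 + (21−15.34)²/15.34 + (30−22.715)²/22.715
   = 1.8279 + 0.3819 + 12.9781 + 3.4607 + 2.0884 + 2.3364
Sum = 23.073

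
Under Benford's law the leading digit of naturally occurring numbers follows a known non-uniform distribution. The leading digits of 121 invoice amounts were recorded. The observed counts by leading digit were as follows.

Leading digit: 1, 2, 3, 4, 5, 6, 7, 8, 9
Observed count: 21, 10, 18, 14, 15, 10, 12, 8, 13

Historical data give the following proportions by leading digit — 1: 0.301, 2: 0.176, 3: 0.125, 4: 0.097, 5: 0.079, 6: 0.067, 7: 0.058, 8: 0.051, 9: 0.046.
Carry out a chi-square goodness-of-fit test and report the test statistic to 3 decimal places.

31.051

Expected counts E_i = n·p_i: 121×0.301 = 36.421, 121×0.176 = 21.296, 121×0.125 = 15.125, 121×0.097 = 11.737, 121×0.079 = 9.559, 121×0.067 = 8.107, 121×0.058 = 7.018, 121×0.051 = 6.171, 121×0.046 = 5.566.
χ² = (21−36.421)²/36.421 + (10−21.296)²/21.296 + (18−15.125)²/15.125 + (14−11.737)²/11.737 + (15−9.559)²/9.559 + (10−8.107)²/8.107 + (12−7.018)²/7.018 + (8−6.171)²/6.171 + (13−5.566)²/5.566
   = 6.5294 + 5.9917 + 0.5465 + 0.4363 + 3.0970 + 0.4420 + 3.5367 + 0.5421 + 9.9289
Sum = 31.051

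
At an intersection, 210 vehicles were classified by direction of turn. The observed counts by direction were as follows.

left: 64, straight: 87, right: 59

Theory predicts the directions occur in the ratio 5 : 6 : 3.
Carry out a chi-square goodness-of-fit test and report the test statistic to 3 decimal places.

Ratio total = 14. Expected counts: 210×5/14 = 75, 210×6/14 = 90, 210×3/14 = 45.
χ² = (64−75)²/75 + (87−90)²/90 + (59−45)²/45
   = 1.6133 + 0.1000 + 4.3556
Sum = 6.069

6.069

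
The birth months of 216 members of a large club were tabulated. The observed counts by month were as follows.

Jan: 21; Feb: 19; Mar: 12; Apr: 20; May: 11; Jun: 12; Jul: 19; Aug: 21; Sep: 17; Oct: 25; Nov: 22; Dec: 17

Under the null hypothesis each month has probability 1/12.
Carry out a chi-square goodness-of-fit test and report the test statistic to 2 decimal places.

Expected count for each of the 12 categories: 216/12 = 18.
χ² = (21−18)²/18 + (19−18)²/18 + (12−18)²/18 + (20−18)²/18 + (11−18)²/18 + (12−18)²/18 + (19−18)²/18 + (21−18)²/18 + (17−18)²/18 + (25−18)²/18 + (22−18)²/18 + (17−18)²/18
   = 0.500 + 0.056 + 2.000 + 0.222 + 2.722 + 2.000 + 0.056 + 0.500 + 0.056 + 2.722 + 0.889 + 0.056
Sum = 11.78

11.78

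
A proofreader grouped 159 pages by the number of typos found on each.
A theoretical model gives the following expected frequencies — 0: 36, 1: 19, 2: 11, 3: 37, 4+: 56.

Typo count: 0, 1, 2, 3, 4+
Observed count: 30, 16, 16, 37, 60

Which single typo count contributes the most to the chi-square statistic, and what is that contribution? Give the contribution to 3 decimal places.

χ² = (30−36)²/36 + (16−19)²/19 + (16−11)²/11 + (37−37)²/37 + (60−56)²/56
   = 1.0000 + 0.4737 + 2.2727 + 0.0000 + 0.2857
The largest term is for 2: 2.273.

2, 2.273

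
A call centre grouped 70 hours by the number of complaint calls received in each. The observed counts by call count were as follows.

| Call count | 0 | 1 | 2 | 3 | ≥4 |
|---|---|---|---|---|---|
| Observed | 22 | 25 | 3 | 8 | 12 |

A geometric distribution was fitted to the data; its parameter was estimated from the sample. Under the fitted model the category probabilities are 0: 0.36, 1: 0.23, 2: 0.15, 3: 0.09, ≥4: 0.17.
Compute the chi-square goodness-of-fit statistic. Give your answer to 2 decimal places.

11.14

Expected counts E_i = n·p_i: 70×0.36 = 25.2, 70×0.23 = 16.1, 70×0.15 = 10.5, 70×0.09 = 6.3, 70×0.17 = 11.9.
cat         O        E   (O−E)²/E
0          22     25.2      0.406
1          25     16.1      4.920
2           3     10.5      5.357
3           8      6.3      0.459
≥4         12     11.9      0.001
Sum = 11.14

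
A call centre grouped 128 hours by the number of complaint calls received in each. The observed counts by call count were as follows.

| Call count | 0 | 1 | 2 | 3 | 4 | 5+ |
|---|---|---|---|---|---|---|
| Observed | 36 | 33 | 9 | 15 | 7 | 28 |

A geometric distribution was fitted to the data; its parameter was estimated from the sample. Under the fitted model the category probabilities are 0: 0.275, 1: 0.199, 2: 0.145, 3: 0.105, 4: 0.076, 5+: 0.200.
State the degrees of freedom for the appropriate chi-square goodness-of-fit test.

4

There are k = 6 categories and 1 parameter estimated from the data, so df = 6 − 1 − 1 = 4.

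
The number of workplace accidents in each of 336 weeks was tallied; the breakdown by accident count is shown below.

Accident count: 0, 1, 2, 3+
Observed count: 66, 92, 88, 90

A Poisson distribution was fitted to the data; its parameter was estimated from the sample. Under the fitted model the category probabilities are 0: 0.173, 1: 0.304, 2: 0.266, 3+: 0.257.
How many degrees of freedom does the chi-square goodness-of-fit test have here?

2

There are k = 4 categories and 1 parameter estimated from the data, so df = 4 − 1 − 1 = 2.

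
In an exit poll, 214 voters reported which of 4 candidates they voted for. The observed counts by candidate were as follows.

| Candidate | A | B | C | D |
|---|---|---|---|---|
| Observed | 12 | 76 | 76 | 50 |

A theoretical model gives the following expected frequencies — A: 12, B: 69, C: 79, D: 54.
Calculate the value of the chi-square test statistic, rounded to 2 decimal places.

A: (12 − 12)²/12 = 0/12 = 0.000
B: (76 − 69)²/69 = 49/69 = 0.710
C: (76 − 79)²/79 = 9/79 = 0.114
D: (50 − 54)²/54 = 16/54 = 0.296
Sum = 1.12

1.12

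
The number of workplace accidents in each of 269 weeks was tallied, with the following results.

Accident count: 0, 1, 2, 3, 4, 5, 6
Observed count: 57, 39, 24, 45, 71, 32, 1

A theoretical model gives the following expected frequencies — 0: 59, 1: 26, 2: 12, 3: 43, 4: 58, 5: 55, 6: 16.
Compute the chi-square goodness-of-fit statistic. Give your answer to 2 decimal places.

0: (57 − 59)²/59 = 4/59 = 0.068
1: (39 − 26)²/26 = 169/26 = 6.500
2: (24 − 12)²/12 = 144/12 = 12.000
3: (45 − 43)²/43 = 4/43 = 0.093
4: (71 − 58)²/58 = 169/58 = 2.914
5: (32 − 55)²/55 = 529/55 = 9.618
6: (1 − 16)²/16 = 225/16 = 14.063
Sum = 45.26

45.26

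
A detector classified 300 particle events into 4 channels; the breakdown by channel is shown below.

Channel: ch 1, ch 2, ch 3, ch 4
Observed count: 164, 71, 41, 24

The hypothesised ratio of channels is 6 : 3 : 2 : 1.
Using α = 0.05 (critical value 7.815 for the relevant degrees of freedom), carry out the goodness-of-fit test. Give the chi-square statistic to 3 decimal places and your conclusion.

3.180; do not reject

Ratio total = 12. Expected counts: 300×6/12 = 150, 300×3/12 = 75, 300×2/12 = 50, 300×1/12 = 25.
χ² = (164−150)²/150 + (71−75)²/75 + (41−50)²/50 + (24−25)²/25
   = 1.3067 + 0.2133 + 1.6200 + 0.0400
Sum = 3.180
df = 3. Since 3.180 < 7.815, we do not reject H₀.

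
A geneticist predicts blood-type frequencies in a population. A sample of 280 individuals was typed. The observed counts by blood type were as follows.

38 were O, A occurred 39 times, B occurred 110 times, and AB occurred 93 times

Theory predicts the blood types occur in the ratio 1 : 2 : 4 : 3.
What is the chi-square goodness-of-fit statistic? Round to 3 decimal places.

9.732

Ratio total = 10. Expected counts: 280×1/10 = 28, 280×2/10 = 56, 280×4/10 = 112, 280×3/10 = 84.
χ² = (38−28)²/28 + (39−56)²/56 + (110−112)²/112 + (93−84)²/84
   = 3.5714 + 5.1607 + 0.0357 + 0.9643
Sum = 9.732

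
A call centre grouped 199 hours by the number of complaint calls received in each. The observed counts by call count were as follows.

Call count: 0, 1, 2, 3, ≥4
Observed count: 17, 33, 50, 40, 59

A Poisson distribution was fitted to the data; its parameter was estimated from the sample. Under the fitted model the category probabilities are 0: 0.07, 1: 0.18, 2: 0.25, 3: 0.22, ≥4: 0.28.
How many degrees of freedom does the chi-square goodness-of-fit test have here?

3

There are k = 5 categories and 1 parameter estimated from the data, so df = 5 − 1 − 1 = 3.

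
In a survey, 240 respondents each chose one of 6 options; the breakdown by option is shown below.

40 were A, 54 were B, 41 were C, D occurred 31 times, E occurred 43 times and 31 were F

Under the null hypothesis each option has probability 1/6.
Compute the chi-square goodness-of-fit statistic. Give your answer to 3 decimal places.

Expected count for each of the 6 categories: 240/6 = 40.
cat         O        E   (O−E)²/E
A          40       40     0.0000
B          54       40     4.9000
C          41       40     0.0250
D          31       40     2.0250
E          43       40     0.2250
F          31       40     2.0250
Sum = 9.200

9.200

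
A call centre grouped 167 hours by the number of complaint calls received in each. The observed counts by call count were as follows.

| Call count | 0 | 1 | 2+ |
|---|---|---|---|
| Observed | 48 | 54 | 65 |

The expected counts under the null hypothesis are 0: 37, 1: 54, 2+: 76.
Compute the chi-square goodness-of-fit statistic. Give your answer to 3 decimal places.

4.862

cat         O        E   (O−E)²/E
0          48       37     3.2703
1          54       54     0.0000
2+         65       76     1.5921
Sum = 4.862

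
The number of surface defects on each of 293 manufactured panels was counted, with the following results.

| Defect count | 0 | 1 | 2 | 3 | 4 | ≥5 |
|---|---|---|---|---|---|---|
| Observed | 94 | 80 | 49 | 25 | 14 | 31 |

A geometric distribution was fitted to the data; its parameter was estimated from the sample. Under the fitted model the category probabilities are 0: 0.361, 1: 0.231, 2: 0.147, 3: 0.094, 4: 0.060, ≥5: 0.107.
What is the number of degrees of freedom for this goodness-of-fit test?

4

There are k = 6 categories and 1 parameter estimated from the data, so df = 6 − 1 − 1 = 4.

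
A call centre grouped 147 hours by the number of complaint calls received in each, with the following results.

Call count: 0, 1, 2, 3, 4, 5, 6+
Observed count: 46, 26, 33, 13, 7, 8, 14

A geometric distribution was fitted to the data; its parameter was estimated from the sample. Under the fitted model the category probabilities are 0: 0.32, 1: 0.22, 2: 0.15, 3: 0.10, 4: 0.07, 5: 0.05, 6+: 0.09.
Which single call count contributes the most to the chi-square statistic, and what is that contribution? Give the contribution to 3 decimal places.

Expected counts E_i = n·p_i: 147×0.32 = 47.04, 147×0.22 = 32.34, 147×0.15 = 22.05, 147×0.10 = 14.7, 147×0.07 = 10.29, 147×0.05 = 7.35, 147×0.09 = 13.23.
χ² = (46−47.04)²/47.04 + (26−32.34)²/32.34 + (33−22.05)²/22.05 + (13−14.7)²/14.7 + (7−10.29)²/10.29 + (8−7.35)²/7.35 + (14−13.23)²/13.23
   = 0.0230 + 1.2429 + 5.4378 + 0.1966 + 1.0519 + 0.0575 + 0.0448
The largest term is for 2: 5.438.

2, 5.438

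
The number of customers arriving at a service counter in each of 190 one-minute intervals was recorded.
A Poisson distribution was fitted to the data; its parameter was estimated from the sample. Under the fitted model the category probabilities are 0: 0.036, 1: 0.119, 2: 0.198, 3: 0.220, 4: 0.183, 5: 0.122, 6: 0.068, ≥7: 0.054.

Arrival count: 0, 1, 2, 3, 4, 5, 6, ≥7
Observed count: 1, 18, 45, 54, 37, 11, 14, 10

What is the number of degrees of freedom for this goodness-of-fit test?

6

There are k = 8 categories and 1 parameter estimated from the data, so df = 8 − 1 − 1 = 6.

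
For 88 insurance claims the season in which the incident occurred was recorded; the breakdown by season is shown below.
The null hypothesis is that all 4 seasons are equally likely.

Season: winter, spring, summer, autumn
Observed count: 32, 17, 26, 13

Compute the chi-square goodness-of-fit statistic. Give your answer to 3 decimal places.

10.091

Under H₀ each category has probability 1/4, so each expected count is 88/4 = 22.
winter: (32 − 22)²/22 = 100/22 = 4.5455
spring: (17 − 22)²/22 = 25/22 = 1.1364
summer: (26 − 22)²/22 = 16/22 = 0.7273
autumn: (13 − 22)²/22 = 81/22 = 3.6818
Sum = 10.091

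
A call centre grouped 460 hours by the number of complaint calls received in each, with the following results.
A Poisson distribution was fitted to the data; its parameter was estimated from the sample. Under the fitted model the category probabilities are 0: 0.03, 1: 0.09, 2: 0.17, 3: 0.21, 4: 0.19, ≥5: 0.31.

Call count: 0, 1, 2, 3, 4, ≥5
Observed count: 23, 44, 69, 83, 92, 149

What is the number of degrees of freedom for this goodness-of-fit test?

4

There are k = 6 categories and 1 parameter estimated from the data, so df = 6 − 1 − 1 = 4.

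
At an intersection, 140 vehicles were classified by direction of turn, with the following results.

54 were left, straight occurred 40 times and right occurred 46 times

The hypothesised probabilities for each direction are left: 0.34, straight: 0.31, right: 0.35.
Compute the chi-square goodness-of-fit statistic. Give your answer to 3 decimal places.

Expected counts E_i = n·p_i: 140×0.34 = 47.6, 140×0.31 = 43.4, 140×0.35 = 49.
χ² = (54−47.6)²/47.6 + (40−43.4)²/43.4 + (46−49)²/49
   = 0.8605 + 0.2664 + 0.1837
Sum = 1.311

1.311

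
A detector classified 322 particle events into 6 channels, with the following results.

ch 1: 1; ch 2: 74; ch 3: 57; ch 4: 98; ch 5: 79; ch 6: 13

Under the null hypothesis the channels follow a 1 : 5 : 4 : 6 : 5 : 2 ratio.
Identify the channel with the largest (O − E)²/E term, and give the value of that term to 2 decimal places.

ch 1, 12.07

Ratio total = 23. Expected counts: 322×1/23 = 14, 322×5/23 = 70, 322×4/23 = 56, 322×6/23 = 84, 322×5/23 = 70, 322×2/23 = 28.
χ² = (1−14)²/14 + (74−70)²/70 + (57−56)²/56 + (98−84)²/84 + (79−70)²/70 + (13−28)²/28
   = 12.071 + 0.229 + 0.018 + 2.333 + 1.157 + 8.036
The largest term is for ch 1: 12.07.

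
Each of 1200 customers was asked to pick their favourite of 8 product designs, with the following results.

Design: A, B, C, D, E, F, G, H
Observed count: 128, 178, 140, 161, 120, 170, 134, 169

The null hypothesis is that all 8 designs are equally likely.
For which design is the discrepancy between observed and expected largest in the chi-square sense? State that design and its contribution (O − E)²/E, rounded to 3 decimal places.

E, 6.000

Under H₀ each category has probability 1/8, so each expected count is 1200/8 = 150.
A: (128 − 150)²/150 = 484/150 = 3.2267
B: (178 − 150)²/150 = 784/150 = 5.2267
C: (140 − 150)²/150 = 100/150 = 0.6667
D: (161 − 150)²/150 = 121/150 = 0.8067
E: (120 − 150)²/150 = 900/150 = 6.0000
F: (170 − 150)²/150 = 400/150 = 2.6667
G: (134 − 150)²/150 = 256/150 = 1.7067
H: (169 − 150)²/150 = 361/150 = 2.4067
The largest term is for E: 6.000.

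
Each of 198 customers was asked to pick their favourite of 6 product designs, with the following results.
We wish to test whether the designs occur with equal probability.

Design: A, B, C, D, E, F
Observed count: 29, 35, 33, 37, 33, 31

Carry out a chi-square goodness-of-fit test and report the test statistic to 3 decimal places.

1.212

Expected count for each of the 6 categories: 198/6 = 33.
χ² = (29−33)²/33 + (35−33)²/33 + (33−33)²/33 + (37−33)²/33 + (33−33)²/33 + (31−33)²/33
   = 0.4848 + 0.1212 + 0.0000 + 0.4848 + 0.0000 + 0.1212
Sum = 1.212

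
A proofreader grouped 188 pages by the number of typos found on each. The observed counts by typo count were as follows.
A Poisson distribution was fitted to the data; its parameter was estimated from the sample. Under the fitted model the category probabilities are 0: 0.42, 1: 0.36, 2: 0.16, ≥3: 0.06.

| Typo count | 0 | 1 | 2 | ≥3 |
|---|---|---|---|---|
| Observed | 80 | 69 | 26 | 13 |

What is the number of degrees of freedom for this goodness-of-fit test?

There are k = 4 categories and 1 parameter estimated from the data, so df = 4 − 1 − 1 = 2.

2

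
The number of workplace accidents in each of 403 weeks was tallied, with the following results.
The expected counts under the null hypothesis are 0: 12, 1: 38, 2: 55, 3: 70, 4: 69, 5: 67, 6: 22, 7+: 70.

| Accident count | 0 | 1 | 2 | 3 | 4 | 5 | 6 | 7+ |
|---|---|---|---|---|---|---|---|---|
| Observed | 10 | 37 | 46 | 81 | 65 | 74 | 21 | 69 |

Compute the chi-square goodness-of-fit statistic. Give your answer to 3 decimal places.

0: (10 − 12)²/12 = 4/12 = 0.3333
1: (37 − 38)²/38 = 1/38 = 0.0263
2: (46 − 55)²/55 = 81/55 = 1.4727
3: (81 − 70)²/70 = 121/70 = 1.7286
4: (65 − 69)²/69 = 16/69 = 0.2319
5: (74 − 67)²/67 = 49/67 = 0.7313
6: (21 − 22)²/22 = 1/22 = 0.0455
7+: (69 − 70)²/70 = 1/70 = 0.0143
Sum = 4.584

4.584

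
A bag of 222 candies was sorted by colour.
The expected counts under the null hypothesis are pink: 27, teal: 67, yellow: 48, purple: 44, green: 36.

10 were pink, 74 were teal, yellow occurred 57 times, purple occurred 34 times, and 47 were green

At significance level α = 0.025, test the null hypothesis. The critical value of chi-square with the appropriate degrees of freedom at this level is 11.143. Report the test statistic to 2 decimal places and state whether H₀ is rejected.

χ² = (10−27)²/27 + (74−67)²/67 + (57−48)²/48 + (34−44)²/44 + (47−36)²/36
   = 10.704 + 0.731 + 1.688 + 2.273 + 3.361
Sum = 18.76
df = 4. Since 18.76 > 11.143, we reject H₀.

18.76; reject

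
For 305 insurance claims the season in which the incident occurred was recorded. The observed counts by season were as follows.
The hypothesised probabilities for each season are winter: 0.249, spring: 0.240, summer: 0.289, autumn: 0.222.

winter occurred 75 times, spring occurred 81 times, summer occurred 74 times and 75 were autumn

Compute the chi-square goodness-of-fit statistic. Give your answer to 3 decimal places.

3.898

Expected counts E_i = n·p_i: 305×0.249 = 75.945, 305×0.240 = 73.2, 305×0.289 = 88.145, 305×0.222 = 67.71.
cat         O        E   (O−E)²/E
winter     75   75.945     0.0118
spring     81     73.2     0.8311
summer     74   88.145     2.2699
autumn     75    67.71     0.7849
Sum = 3.898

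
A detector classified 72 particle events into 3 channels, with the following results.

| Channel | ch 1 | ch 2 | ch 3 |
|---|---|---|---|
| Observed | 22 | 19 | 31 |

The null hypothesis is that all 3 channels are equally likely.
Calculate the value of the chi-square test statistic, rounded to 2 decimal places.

3.25

Expected count for each of the 3 categories: 72/3 = 24.
χ² = (22−24)²/24 + (19−24)²/24 + (31−24)²/24
   = 0.167 + 1.042 + 2.042
Sum = 3.25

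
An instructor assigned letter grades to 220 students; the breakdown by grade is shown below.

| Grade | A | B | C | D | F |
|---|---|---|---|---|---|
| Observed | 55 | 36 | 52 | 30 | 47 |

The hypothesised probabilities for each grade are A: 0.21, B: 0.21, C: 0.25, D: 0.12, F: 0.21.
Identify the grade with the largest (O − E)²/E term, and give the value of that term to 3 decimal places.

B, 2.252

Expected counts E_i = n·p_i: 220×0.21 = 46.2, 220×0.21 = 46.2, 220×0.25 = 55, 220×0.12 = 26.4, 220×0.21 = 46.2.
χ² = (55−46.2)²/46.2 + (36−46.2)²/46.2 + (52−55)²/55 + (30−26.4)²/26.4 + (47−46.2)²/46.2
   = 1.6762 + 2.2519 + 0.1636 + 0.4909 + 0.0139
The largest term is for B: 2.252.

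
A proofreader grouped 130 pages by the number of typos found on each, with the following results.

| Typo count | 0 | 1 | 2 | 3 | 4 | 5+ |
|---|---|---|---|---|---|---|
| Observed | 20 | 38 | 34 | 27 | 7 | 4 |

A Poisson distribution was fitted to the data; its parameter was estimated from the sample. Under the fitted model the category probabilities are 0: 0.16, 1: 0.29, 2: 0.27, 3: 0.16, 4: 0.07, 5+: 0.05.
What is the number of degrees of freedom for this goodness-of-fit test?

There are k = 6 categories and 1 parameter estimated from the data, so df = 6 − 1 − 1 = 4.

4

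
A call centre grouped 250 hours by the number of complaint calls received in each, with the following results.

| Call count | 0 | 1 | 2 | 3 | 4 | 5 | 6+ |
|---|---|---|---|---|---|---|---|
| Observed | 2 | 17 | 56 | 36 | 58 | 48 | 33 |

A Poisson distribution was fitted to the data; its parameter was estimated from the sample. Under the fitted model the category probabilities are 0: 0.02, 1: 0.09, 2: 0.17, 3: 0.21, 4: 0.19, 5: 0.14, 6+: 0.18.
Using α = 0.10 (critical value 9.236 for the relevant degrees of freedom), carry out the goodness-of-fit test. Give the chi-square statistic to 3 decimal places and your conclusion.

22.968; reject

Expected counts E_i = n·p_i: 250×0.02 = 5, 250×0.09 = 22.5, 250×0.17 = 42.5, 250×0.21 = 52.5, 250×0.19 = 47.5, 250×0.14 = 35, 250×0.18 = 45.
cat         O        E   (O−E)²/E
0           2        5     1.8000
1          17     22.5     1.3444
2          56     42.5     4.2882
3          36     52.5     5.1857
4          58     47.5     2.3211
5          48       35     4.8286
6+         33       45     3.2000
Sum = 22.968
df = 5. Since 22.968 > 9.236, we reject H₀.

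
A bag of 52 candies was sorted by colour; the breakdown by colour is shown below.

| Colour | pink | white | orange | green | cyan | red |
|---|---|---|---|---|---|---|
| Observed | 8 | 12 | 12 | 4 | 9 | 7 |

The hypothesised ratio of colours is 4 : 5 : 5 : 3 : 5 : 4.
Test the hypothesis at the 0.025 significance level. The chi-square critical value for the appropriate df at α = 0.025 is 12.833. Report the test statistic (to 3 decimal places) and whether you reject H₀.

Ratio total = 26. Expected counts: 52×4/26 = 8, 52×5/26 = 10, 52×5/26 = 10, 52×3/26 = 6, 52×5/26 = 10, 52×4/26 = 8.
pink: (8 − 8)²/8 = 0/8 = 0.0000
white: (12 − 10)²/10 = 4/10 = 0.4000
orange: (12 − 10)²/10 = 4/10 = 0.4000
green: (4 − 6)²/6 = 4/6 = 0.6667
cyan: (9 − 10)²/10 = 1/10 = 0.1000
red: (7 − 8)²/8 = 1/8 = 0.1250
Sum = 1.692
df = 5. Since 1.692 < 12.833, we do not reject H₀.

1.692; do not reject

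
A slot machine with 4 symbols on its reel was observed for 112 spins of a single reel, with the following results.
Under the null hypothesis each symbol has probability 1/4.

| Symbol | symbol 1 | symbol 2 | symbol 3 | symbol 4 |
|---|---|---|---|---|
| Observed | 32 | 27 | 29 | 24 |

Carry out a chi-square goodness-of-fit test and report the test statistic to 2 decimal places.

Under H₀ each category has probability 1/4, so each expected count is 112/4 = 28.
cat           O        E   (O−E)²/E
symbol 1     32       28      0.571
symbol 2     27       28      0.036
symbol 3     29       28      0.036
symbol 4     24       28      0.571
Sum = 1.21

1.21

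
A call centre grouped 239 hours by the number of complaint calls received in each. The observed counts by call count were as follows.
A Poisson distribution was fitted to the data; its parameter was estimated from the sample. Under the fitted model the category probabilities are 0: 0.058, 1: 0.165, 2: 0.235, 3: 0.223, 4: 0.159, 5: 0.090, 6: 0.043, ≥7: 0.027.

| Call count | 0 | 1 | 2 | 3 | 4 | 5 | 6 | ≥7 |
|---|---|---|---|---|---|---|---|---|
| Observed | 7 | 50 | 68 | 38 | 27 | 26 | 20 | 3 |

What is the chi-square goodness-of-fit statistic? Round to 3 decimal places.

Expected counts E_i = n·p_i: 239×0.058 = 13.862, 239×0.165 = 39.435, 239×0.235 = 56.165, 239×0.223 = 53.297, 239×0.159 = 38.001, 239×0.090 = 21.51, 239×0.043 = 10.277, 239×0.027 = 6.453.
cat         O        E   (O−E)²/E
0           7   13.862     3.3968
1          50   39.435     2.8305
2          68   56.165     2.4939
3          38   53.297     4.3905
4          27   38.001     3.1847
5          26    21.51     0.9372
6          20   10.277     9.1989
≥7          3    6.453     1.8477
Sum = 28.280

28.280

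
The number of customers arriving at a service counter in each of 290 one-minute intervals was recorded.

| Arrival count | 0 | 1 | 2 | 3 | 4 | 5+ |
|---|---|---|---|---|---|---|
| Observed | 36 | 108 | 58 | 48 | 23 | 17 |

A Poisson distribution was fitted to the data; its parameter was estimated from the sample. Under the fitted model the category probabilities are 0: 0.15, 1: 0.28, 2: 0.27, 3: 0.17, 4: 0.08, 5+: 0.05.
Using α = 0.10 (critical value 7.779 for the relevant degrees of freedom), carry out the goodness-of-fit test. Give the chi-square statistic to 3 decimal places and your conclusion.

Expected counts E_i = n·p_i: 290×0.15 = 43.5, 290×0.28 = 81.2, 290×0.27 = 78.3, 290×0.17 = 49.3, 290×0.08 = 23.2, 290×0.05 = 14.5.
χ² = (36−43.5)²/43.5 + (108−81.2)²/81.2 + (58−78.3)²/78.3 + (48−49.3)²/49.3 + (23−23.2)²/23.2 + (17−14.5)²/14.5
   = 1.2931 + 8.8453 + 5.2630 + 0.0343 + 0.0017 + 0.4310
Sum = 15.868
df = 4. Since 15.868 > 7.779, we reject H₀.

15.868; reject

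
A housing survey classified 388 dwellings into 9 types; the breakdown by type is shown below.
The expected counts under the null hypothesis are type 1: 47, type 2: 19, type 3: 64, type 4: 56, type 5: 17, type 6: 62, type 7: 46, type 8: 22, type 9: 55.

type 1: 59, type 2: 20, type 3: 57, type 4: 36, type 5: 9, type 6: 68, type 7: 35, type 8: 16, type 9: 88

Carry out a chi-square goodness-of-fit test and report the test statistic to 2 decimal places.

39.44

cat         O        E   (O−E)²/E
type 1     59       47      3.064
type 2     20       19      0.053
type 3     57       64      0.766
type 4     36       56      7.143
type 5      9       17      3.765
type 6     68       62      0.581
type 7     35       46      2.630
type 8     16       22      1.636
type 9     88       55     19.800
Sum = 39.44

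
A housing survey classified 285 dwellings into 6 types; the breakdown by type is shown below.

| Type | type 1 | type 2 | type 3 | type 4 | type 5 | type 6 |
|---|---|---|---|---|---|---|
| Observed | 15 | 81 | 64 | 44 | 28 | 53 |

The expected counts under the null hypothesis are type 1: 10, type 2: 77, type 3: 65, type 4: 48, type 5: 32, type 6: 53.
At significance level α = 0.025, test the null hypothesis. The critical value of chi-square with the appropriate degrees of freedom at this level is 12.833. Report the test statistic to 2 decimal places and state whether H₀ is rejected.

cat         O        E   (O−E)²/E
type 1     15       10      2.500
type 2     81       77      0.208
type 3     64       65      0.015
type 4     44       48      0.333
type 5     28       32      0.500
type 6     53       53      0.000
Sum = 3.56
df = 5. Since 3.56 < 12.833, we do not reject H₀.

3.56; do not reject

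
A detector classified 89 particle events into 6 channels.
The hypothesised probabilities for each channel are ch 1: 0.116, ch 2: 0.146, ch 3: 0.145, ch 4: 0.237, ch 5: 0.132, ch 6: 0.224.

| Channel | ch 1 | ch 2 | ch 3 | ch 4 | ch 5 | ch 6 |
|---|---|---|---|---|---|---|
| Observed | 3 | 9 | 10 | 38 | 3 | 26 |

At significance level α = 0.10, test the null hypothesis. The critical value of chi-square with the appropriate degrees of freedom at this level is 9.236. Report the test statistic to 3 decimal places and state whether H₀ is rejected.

28.988; reject

Expected counts E_i = n·p_i: 89×0.116 = 10.324, 89×0.146 = 12.994, 89×0.145 = 12.905, 89×0.237 = 21.093, 89×0.132 = 11.748, 89×0.224 = 19.936.
χ² = (3−10.324)²/10.324 + (9−12.994)²/12.994 + (10−12.905)²/12.905 + (38−21.093)²/21.093 + (3−11.748)²/11.748 + (26−19.936)²/19.936
   = 5.1958 + 1.2276 + 0.6539 + 13.5517 + 6.5141 + 1.8445
Sum = 28.988
df = 5. Since 28.988 > 9.236, we reject H₀.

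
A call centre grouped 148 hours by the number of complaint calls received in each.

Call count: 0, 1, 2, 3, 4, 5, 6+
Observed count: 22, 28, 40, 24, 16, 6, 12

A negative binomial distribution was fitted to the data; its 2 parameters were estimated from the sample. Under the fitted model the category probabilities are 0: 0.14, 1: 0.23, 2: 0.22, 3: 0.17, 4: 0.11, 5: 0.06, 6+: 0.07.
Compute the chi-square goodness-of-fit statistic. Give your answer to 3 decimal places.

Expected counts E_i = n·p_i: 148×0.14 = 20.72, 148×0.23 = 34.04, 148×0.22 = 32.56, 148×0.17 = 25.16, 148×0.11 = 16.28, 148×0.06 = 8.88, 148×0.07 = 10.36.
χ² = (22−20.72)²/20.72 + (28−34.04)²/34.04 + (40−32.56)²/32.56 + (24−25.16)²/25.16 + (16−16.28)²/16.28 + (6−8.88)²/8.88 + (12−10.36)²/10.36
   = 0.0791 + 1.0717 + 1.7000 + 0.0535 + 0.0048 + 0.9341 + 0.2596
Sum = 4.103

4.103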